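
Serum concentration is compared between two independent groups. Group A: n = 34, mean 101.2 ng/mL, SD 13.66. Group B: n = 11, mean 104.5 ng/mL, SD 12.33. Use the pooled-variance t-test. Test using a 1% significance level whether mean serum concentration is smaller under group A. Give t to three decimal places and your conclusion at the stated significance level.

Let group 1 = group A, group 2 = group B. H0: μ_1 = μ_2; H1: μ_1 < μ_2 (two-sample pooled-variance t-test, left-tailed).
s_p² = [(34−1)·13.66² + (11−1)·12.33²]/(34+11−2) = 178.557
t = (101.2 − 104.5)/√[178.557·(1/34 + 1/11)] = -0.712
df = n₁ + n₂ − 2 = 43
p-value = P(T ≤ -0.712) ≈ 0.2402
Since p ≈ 0.2402 > α = 0.01, fail to reject H0; the evidence is not statistically significant.

t = -0.712; fail to reject H0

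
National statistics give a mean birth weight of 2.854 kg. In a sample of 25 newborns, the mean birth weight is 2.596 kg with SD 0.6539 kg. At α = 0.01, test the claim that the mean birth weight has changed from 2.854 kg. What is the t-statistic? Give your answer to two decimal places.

H0: μ = 2.854; H1: μ ≠ 2.854 (one-sample t-test, two-sided).
t = (x̄ − μ₀)/(s/√n) = (2.596 − 2.854)/(0.6539/√25) = -1.97
df = n − 1 = 24
Two-sided p-value ≈ 0.060
Since p ≈ 0.060 > α = 0.01, fail to reject H0; the data do not provide sufficient evidence against H0.

-1.97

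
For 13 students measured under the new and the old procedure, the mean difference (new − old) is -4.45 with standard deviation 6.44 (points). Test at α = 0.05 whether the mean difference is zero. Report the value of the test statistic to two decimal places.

H0: μ_d = 0; H1: μ_d ≠ 0 (paired t-test on the differences, two-sided).
t = d̄/(s_d/√n) = -4.45/(6.44/√13) = -2.49
df = n − 1 = 12
Two-sided p-value ≈ 0.0284
Since p ≈ 0.0284 < α = 0.05, reject H0; the data support H1.

-2.49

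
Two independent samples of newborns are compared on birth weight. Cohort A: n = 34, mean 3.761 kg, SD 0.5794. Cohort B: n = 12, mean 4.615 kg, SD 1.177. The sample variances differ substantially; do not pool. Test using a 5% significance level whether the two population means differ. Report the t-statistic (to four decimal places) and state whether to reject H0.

t = -2.4124; reject H0

Let group 1 = cohort A, group 2 = cohort B. H0: μ_1 = μ_2; H1: μ_1 ≠ μ_2 (Welch's two-sample t-test, two-sided).
t = (x̄_1 − x̄_2)/√(s_1²/n_1 + s_2²/n_2) = (3.761 − 4.615)/√(0.5794²/34 + 1.177²/12) = -2.4124
Welch–Satterthwaite df ≈ 12.93
Two-sided p-value ≈ 0.0314
Since p ≈ 0.0314 < α = 0.05, reject H0; the data support H1.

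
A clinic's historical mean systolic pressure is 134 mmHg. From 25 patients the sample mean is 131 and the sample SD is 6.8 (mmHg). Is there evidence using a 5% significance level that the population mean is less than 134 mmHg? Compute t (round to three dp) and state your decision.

H0: μ = 134; H1: μ < 134 (one-sample t-test, left-tailed).
t = (x̄ − μ₀)/(s/√n) = (131 − 134)/(6.8/√25) = -2.206
df = n − 1 = 24
p-value = P(T ≤ -2.206) ≈ 0.019
Since p ≈ 0.019 < α = 0.05, reject H0; the evidence is statistically significant.

t = -2.206; reject H0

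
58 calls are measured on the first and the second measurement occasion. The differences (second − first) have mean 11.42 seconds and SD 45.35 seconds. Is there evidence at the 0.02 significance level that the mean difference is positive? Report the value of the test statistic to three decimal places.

1.918

H0: μ_d = 0; H1: μ_d > 0 (paired t-test on the differences, right-tailed).
t = d̄/(s_d/√n) = 11.42/(45.35/√58) = 1.918
df = n − 1 = 57
p-value = P(T ≥ 1.918) ≈ 0.0301
Since p ≈ 0.0301 > α = 0.02, fail to reject H0; the data do not provide sufficient evidence against H0.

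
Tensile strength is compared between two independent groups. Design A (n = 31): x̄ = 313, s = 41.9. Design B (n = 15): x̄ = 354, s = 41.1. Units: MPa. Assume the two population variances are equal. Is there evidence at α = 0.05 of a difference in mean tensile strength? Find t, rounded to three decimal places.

-3.130

Let group 1 = design A, group 2 = design B. H0: μ_1 = μ_2; H1: μ_1 ≠ μ_2 (two-sample pooled-variance t-test, two-sided).
s_p² = [(31−1)·41.9² + (15−1)·41.1²]/(31+15−2) = 1734.48
t = (313 − 354)/√[1734.48·(1/31 + 1/15)] = -3.130
df = n₁ + n₂ − 2 = 44
Two-sided p-value ≈ 0.0031
Since p ≈ 0.0031 < α = 0.05, reject H0; the evidence is statistically significant.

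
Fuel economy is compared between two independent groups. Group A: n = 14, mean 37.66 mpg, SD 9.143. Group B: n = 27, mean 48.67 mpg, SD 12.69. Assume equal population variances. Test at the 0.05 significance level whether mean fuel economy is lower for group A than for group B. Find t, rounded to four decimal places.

-2.8749

Let group 1 = group A, group 2 = group B. H0: μ_1 = μ_2; H1: μ_1 < μ_2 (two-sample pooled-variance t-test, left-tailed).
s_p² = [(14−1)·9.143² + (27−1)·12.69²]/(14+27−2) = 135.222
t = (37.66 − 48.67)/√[135.222·(1/14 + 1/27)] = -2.8749
df = n₁ + n₂ − 2 = 39
p-value = P(T ≤ -2.8749) ≈ 0.003
Since p ≈ 0.003 < α = 0.05, reject H0; the evidence is statistically significant.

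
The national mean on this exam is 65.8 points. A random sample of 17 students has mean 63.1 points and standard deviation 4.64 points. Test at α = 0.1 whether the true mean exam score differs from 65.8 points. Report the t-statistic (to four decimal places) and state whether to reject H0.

t = -2.3992; reject H0

H0: μ = 65.8; H1: μ ≠ 65.8 (one-sample t-test, two-sided).
t = (x̄ − μ₀)/(s/√n) = (63.1 − 65.8)/(4.64/√17) = -2.3992
df = n − 1 = 16
Two-sided p-value ≈ 0.0290
Since p ≈ 0.0290 < α = 0.1, reject H0; the data support H1.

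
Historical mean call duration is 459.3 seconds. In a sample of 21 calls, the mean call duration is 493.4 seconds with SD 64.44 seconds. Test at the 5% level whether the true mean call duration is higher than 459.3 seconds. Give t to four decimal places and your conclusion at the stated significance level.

H0: μ = 459.3; H1: μ > 459.3 (one-sample t-test, right-tailed).
t = (x̄ − μ₀)/(s/√n) = (493.4 − 459.3)/(64.44/√21) = 2.4250
df = n − 1 = 20
p-value = P(T ≥ 2.4250) ≈ 0.0125
Since p ≈ 0.0125 < α = 0.05, reject H0; the data support H1.

t = 2.4250; reject H0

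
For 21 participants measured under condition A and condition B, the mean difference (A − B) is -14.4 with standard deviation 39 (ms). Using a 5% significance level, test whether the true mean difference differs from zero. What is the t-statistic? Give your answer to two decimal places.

-1.69

H0: μ_d = 0; H1: μ_d ≠ 0 (paired t-test on the differences, two-sided).
t = d̄/(s_d/√n) = -14.4/(39/√21) = -1.69
df = n − 1 = 20
Two-sided p-value ≈ 0.106
Since p ≈ 0.106 > α = 0.05, fail to reject H0; the evidence is not statistically significant.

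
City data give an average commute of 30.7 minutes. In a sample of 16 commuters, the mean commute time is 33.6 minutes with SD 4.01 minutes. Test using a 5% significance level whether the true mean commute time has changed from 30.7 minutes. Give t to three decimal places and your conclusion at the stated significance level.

t = 2.893; reject H0

H0: μ = 30.7; H1: μ ≠ 30.7 (one-sample t-test, two-sided).
t = (x̄ − μ₀)/(s/√n) = (33.6 − 30.7)/(4.01/√16) = 2.893
df = n − 1 = 15
Two-sided p-value ≈ 0.0112
Since p ≈ 0.0112 < α = 0.05, reject H0; the evidence is statistically significant.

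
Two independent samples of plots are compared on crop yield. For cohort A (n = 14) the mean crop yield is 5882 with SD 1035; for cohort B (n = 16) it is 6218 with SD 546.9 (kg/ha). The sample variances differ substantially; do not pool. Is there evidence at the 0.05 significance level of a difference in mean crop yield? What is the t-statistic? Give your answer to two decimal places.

Let group 1 = cohort A, group 2 = cohort B. H0: μ_1 = μ_2; H1: μ_1 ≠ μ_2 (Welch's two-sample t-test, two-sided).
t = (x̄_1 − x̄_2)/√(s_1²/n_1 + s_2²/n_2) = (5882 − 6218)/√(1035²/14 + 546.9²/16) = -1.09
Welch–Satterthwaite df ≈ 19.14
Two-sided p-value ≈ 0.2897
Since p ≈ 0.2897 > α = 0.05, fail to reject H0; the evidence is not statistically significant.

-1.09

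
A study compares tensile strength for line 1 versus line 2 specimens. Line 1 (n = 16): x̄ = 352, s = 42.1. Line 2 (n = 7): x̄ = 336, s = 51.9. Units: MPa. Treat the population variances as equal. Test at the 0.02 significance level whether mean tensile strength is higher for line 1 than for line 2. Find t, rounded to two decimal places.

0.78

Let group 1 = line 1, group 2 = line 2. H0: μ_1 = μ_2; H1: μ_1 > μ_2 (two-sample pooled-variance t-test, right-tailed).
s_p² = [(16−1)·42.1² + (7−1)·51.9²]/(16+7−2) = 2035.61
t = (352 − 336)/√[2035.61·(1/16 + 1/7)] = 0.78
df = n₁ + n₂ − 2 = 21
p-value = P(T ≥ 0.78) ≈ 0.221
Since p ≈ 0.221 > α = 0.02, fail to reject H0; the evidence is not statistically significant.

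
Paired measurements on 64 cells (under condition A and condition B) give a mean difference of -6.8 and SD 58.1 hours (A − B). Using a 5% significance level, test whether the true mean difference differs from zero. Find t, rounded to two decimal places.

H0: μ_d = 0; H1: μ_d ≠ 0 (paired t-test on the differences, two-sided).
t = d̄/(s_d/√n) = -6.8/(58.1/√64) = -0.94
df = n − 1 = 63
Two-sided p-value ≈ 0.353
Since p ≈ 0.353 > α = 0.05, fail to reject H0; the data do not provide sufficient evidence against H0.

-0.94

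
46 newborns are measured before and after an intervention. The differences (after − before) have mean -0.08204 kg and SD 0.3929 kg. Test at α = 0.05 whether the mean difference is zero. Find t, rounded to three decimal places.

-1.416

H0: μ_d = 0; H1: μ_d ≠ 0 (paired t-test on the differences, two-sided).
t = d̄/(s_d/√n) = -0.08204/(0.3929/√46) = -1.416
df = n − 1 = 45
Two-sided p-value ≈ 0.1636
Since p ≈ 0.1636 > α = 0.05, fail to reject H0; the evidence is not statistically significant.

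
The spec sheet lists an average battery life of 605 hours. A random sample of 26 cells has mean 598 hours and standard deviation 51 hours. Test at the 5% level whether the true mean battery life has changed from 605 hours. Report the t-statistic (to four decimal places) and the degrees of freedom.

t = -0.6999, df = 25

H0: μ = 605; H1: μ ≠ 605 (one-sample t-test, two-sided).
t = (x̄ − μ₀)/(s/√n) = (598 − 605)/(51/√26) = -0.6999
df = n − 1 = 25
Two-sided p-value ≈ 0.490
Since p ≈ 0.490 > α = 0.05, fail to reject H0; the data do not provide sufficient evidence against H0.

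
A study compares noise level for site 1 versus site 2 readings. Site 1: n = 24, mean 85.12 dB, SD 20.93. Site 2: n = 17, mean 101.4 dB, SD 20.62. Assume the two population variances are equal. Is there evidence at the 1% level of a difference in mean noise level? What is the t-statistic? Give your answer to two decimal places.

Let group 1 = site 1, group 2 = site 2. H0: μ_1 = μ_2; H1: μ_1 ≠ μ_2 (two-sample pooled-variance t-test, two-sided).
s_p² = [(24−1)·20.93² + (17−1)·20.62²]/(24+17−2) = 432.781
t = (85.12 − 101.4)/√[432.781·(1/24 + 1/17)] = -2.47
df = n₁ + n₂ − 2 = 39
Two-sided p-value ≈ 0.0181
Since p ≈ 0.0181 > α = 0.01, fail to reject H0; the data do not provide sufficient evidence against H0.

-2.47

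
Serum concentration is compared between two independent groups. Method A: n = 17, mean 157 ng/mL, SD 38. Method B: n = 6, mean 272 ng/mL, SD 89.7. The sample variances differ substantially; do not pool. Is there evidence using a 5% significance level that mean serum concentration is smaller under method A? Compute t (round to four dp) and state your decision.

t = -3.0454; reject H0

Let group 1 = method A, group 2 = method B. H0: μ_1 = μ_2; H1: μ_1 < μ_2 (Welch's two-sample t-test, left-tailed).
t = (x̄_1 − x̄_2)/√(s_1²/n_1 + s_2²/n_2) = (157 − 272)/√(38²/17 + 89.7²/6) = -3.0454
Welch–Satterthwaite df ≈ 5.65
p-value = P(T ≤ -3.0454) ≈ 0.0122
Since p ≈ 0.0122 < α = 0.05, reject H0; the evidence is statistically significant.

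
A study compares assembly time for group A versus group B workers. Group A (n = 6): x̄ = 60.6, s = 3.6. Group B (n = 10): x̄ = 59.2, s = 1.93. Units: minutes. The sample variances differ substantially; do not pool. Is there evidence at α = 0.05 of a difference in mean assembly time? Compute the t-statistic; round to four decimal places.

0.8797

Let group 1 = group A, group 2 = group B. H0: μ_1 = μ_2; H1: μ_1 ≠ μ_2 (Welch's two-sample t-test, two-sided).
t = (x̄_1 − x̄_2)/√(s_1²/n_1 + s_2²/n_2) = (60.6 − 59.2)/√(3.6²/6 + 1.93²/10) = 0.8797
Welch–Satterthwaite df ≈ 6.76
Two-sided p-value ≈ 0.409
Since p ≈ 0.409 > α = 0.05, fail to reject H0; the evidence is not statistically significant.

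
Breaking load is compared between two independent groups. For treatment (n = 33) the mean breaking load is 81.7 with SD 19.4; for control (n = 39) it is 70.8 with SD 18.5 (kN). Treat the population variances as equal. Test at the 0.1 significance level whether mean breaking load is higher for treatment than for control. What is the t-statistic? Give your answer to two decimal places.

Let group 1 = treatment, group 2 = control. H0: μ_1 = μ_2; H1: μ_1 > μ_2 (two-sample pooled-variance t-test, right-tailed).
s_p² = [(33−1)·19.4² + (39−1)·18.5²]/(33+39−2) = 357.843
t = (81.7 − 70.8)/√[357.843·(1/33 + 1/39)] = 2.44
df = n₁ + n₂ − 2 = 70
p-value = P(T ≥ 2.44) ≈ 0.0087
Since p ≈ 0.0087 < α = 0.1, reject H0; the data support H1.

2.44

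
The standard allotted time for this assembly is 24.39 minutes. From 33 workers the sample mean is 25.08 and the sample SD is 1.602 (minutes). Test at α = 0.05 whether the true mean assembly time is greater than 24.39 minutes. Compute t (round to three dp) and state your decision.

H0: μ = 24.39; H1: μ > 24.39 (one-sample t-test, right-tailed).
t = (x̄ − μ₀)/(s/√n) = (25.08 − 24.39)/(1.602/√33) = 2.474
df = n − 1 = 32
p-value = P(T ≥ 2.474) ≈ 0.009
Since p ≈ 0.009 < α = 0.05, reject H0; the evidence is statistically significant.

t = 2.474; reject H0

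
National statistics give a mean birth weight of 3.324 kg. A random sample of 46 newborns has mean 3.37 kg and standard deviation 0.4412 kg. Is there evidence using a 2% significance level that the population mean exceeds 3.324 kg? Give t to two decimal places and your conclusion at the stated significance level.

t = 0.71; fail to reject H0

H0: μ = 3.324; H1: μ > 3.324 (one-sample t-test, right-tailed).
t = (x̄ − μ₀)/(s/√n) = (3.37 − 3.324)/(0.4412/√46) = 0.71
df = n − 1 = 45
p-value = P(T ≥ 0.71) ≈ 0.2416
Since p ≈ 0.2416 > α = 0.02, fail to reject H0; the data do not provide sufficient evidence against H0.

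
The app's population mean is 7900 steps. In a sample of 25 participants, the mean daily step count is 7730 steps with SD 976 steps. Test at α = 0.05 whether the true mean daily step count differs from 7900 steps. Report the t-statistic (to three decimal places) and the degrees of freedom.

t = -0.871, df = 24

H0: μ = 7900; H1: μ ≠ 7900 (one-sample t-test, two-sided).
t = (x̄ − μ₀)/(s/√n) = (7730 − 7900)/(976/√25) = -0.871
df = n − 1 = 24
Two-sided p-value ≈ 0.3924
Since p ≈ 0.3924 > α = 0.05, fail to reject H0; the data do not provide sufficient evidence against H0.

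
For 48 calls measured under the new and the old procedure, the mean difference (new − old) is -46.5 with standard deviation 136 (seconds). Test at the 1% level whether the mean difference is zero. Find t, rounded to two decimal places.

H0: μ_d = 0; H1: μ_d ≠ 0 (paired t-test on the differences, two-sided).
t = d̄/(s_d/√n) = -46.5/(136/√48) = -2.37
df = n − 1 = 47
Two-sided p-value ≈ 0.022
Since p ≈ 0.022 > α = 0.01, fail to reject H0; the evidence is not statistically significant.

-2.37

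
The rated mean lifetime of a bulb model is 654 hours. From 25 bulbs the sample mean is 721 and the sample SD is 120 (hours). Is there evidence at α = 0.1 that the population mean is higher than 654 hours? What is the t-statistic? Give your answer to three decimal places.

2.792

H0: μ = 654; H1: μ > 654 (one-sample t-test, right-tailed).
t = (x̄ − μ₀)/(s/√n) = (721 − 654)/(120/√25) = 2.792
df = n − 1 = 24
p-value = P(T ≥ 2.792) ≈ 0.005
Since p ≈ 0.005 < α = 0.1, reject H0; the evidence is statistically significant.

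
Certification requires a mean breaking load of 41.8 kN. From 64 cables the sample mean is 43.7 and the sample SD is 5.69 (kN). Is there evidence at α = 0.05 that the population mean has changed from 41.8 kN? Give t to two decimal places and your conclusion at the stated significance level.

H0: μ = 41.8; H1: μ ≠ 41.8 (one-sample t-test, two-sided).
t = (x̄ − μ₀)/(s/√n) = (43.7 − 41.8)/(5.69/√64) = 2.67
df = n − 1 = 63
Two-sided p-value ≈ 0.0096
Since p ≈ 0.0096 < α = 0.05, reject H0; the data support H1.

t = 2.67; reject H0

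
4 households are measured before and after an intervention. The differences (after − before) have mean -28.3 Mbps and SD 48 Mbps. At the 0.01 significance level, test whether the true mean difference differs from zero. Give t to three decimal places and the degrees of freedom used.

t = -1.179, df = 3

H0: μ_d = 0; H1: μ_d ≠ 0 (paired t-test on the differences, two-sided).
t = d̄/(s_d/√n) = -28.3/(48/√4) = -1.179
df = n − 1 = 3
Two-sided p-value ≈ 0.3233
Since p ≈ 0.3233 > α = 0.01, fail to reject H0; the data do not provide sufficient evidence against H0.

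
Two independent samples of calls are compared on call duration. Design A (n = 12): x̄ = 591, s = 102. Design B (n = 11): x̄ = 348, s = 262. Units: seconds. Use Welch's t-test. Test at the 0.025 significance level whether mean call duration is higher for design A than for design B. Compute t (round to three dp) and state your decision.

Let group 1 = design A, group 2 = design B. H0: μ_1 = μ_2; H1: μ_1 > μ_2 (Welch's two-sample t-test, right-tailed).
t = (x̄_1 − x̄_2)/√(s_1²/n_1 + s_2²/n_2) = (591 − 348)/√(102²/12 + 262²/11) = 2.882
Welch–Satterthwaite df ≈ 12.75
p-value = P(T ≥ 2.882) ≈ 0.0065
Since p ≈ 0.0065 < α = 0.025, reject H0; the data support H1.

t = 2.882; reject H0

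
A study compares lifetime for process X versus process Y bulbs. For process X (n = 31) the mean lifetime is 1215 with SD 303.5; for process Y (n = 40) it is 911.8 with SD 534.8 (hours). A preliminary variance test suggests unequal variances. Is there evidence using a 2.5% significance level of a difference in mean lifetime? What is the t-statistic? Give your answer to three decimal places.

Let group 1 = process X, group 2 = process Y. H0: μ_1 = μ_2; H1: μ_1 ≠ μ_2 (Welch's two-sample t-test, two-sided).
t = (x̄_1 − x̄_2)/√(s_1²/n_1 + s_2²/n_2) = (1215 − 911.8)/√(303.5²/31 + 534.8²/40) = 3.014
Welch–Satterthwaite df ≈ 63.82
Two-sided p-value ≈ 0.0037
Since p ≈ 0.0037 < α = 0.025, reject H0; the evidence is statistically significant.

3.014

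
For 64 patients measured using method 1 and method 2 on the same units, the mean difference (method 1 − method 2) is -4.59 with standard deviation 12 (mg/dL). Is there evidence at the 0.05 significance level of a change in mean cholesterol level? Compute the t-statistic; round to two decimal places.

H0: μ_d = 0; H1: μ_d ≠ 0 (paired t-test on the differences, two-sided).
t = d̄/(s_d/√n) = -4.59/(12/√64) = -3.06
df = n − 1 = 63
Two-sided p-value ≈ 0.0032
Since p ≈ 0.0032 < α = 0.05, reject H0; the evidence is statistically significant.

-3.06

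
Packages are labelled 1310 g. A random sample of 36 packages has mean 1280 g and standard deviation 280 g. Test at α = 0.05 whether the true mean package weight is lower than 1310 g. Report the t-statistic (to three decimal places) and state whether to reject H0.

H0: μ = 1310; H1: μ < 1310 (one-sample t-test, left-tailed).
t = (x̄ − μ₀)/(s/√n) = (1280 − 1310)/(280/√36) = -0.643
df = n − 1 = 35
p-value = P(T ≤ -0.643) ≈ 0.2623
Since p ≈ 0.2623 > α = 0.05, fail to reject H0; the evidence is not statistically significant.

t = -0.643; fail to reject H0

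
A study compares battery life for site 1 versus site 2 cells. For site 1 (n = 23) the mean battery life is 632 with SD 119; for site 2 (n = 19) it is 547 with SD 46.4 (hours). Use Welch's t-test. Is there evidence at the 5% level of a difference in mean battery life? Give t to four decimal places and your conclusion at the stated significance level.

t = 3.1481; reject H0

Let group 1 = site 1, group 2 = site 2. H0: μ_1 = μ_2; H1: μ_1 ≠ μ_2 (Welch's two-sample t-test, two-sided).
t = (x̄_1 − x̄_2)/√(s_1²/n_1 + s_2²/n_2) = (632 − 547)/√(119²/23 + 46.4²/19) = 3.1481
Welch–Satterthwaite df ≈ 29.62
Two-sided p-value ≈ 0.004
Since p ≈ 0.004 < α = 0.05, reject H0; the evidence is statistically significant.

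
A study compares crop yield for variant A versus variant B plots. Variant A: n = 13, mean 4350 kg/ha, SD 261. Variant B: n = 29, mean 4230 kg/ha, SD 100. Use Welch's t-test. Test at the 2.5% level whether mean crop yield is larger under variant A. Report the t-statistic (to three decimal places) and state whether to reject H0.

Let group 1 = variant A, group 2 = variant B. H0: μ_1 = μ_2; H1: μ_1 > μ_2 (Welch's two-sample t-test, right-tailed).
t = (x̄_1 − x̄_2)/√(s_1²/n_1 + s_2²/n_2) = (4350 − 4230)/√(261²/13 + 100²/29) = 1.606
Welch–Satterthwaite df ≈ 13.61
p-value = P(T ≥ 1.606) ≈ 0.0656
Since p ≈ 0.0656 > α = 0.025, fail to reject H0; the evidence is not statistically significant.

t = 1.606; fail to reject H0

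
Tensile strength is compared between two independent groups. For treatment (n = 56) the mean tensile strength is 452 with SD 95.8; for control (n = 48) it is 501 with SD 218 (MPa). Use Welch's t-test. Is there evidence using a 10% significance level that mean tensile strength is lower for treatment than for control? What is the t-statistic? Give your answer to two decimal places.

Let group 1 = treatment, group 2 = control. H0: μ_1 = μ_2; H1: μ_1 < μ_2 (Welch's two-sample t-test, left-tailed).
t = (x̄_1 − x̄_2)/√(s_1²/n_1 + s_2²/n_2) = (452 − 501)/√(95.8²/56 + 218²/48) = -1.44
Welch–Satterthwaite df ≈ 62.39
p-value = P(T ≤ -1.44) ≈ 0.077
Since p ≈ 0.077 < α = 0.1, reject H0; the data support H1.

-1.44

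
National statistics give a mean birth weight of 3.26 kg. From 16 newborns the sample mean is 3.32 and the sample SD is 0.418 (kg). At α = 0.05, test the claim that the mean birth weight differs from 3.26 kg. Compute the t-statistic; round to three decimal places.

H0: μ = 3.26; H1: μ ≠ 3.26 (one-sample t-test, two-sided).
t = (x̄ − μ₀)/(s/√n) = (3.32 − 3.26)/(0.418/√16) = 0.574
df = n − 1 = 15
Two-sided p-value ≈ 0.5744
Since p ≈ 0.5744 > α = 0.05, fail to reject H0; the evidence is not statistically significant.

0.574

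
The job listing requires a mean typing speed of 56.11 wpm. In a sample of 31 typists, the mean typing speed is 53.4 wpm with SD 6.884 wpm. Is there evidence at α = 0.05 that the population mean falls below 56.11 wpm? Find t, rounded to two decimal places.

H0: μ = 56.11; H1: μ < 56.11 (one-sample t-test, left-tailed).
t = (x̄ − μ₀)/(s/√n) = (53.4 − 56.11)/(6.884/√31) = -2.19
df = n − 1 = 30
p-value = P(T ≤ -2.19) ≈ 0.018
Since p ≈ 0.018 < α = 0.05, reject H0; the evidence is statistically significant.

-2.19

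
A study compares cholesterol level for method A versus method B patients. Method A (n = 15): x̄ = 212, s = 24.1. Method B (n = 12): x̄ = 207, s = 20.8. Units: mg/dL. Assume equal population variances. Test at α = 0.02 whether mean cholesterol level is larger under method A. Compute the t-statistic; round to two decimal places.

0.57

Let group 1 = method A, group 2 = method B. H0: μ_1 = μ_2; H1: μ_1 > μ_2 (two-sample pooled-variance t-test, right-tailed).
s_p² = [(15−1)·24.1² + (12−1)·20.8²]/(15+12−2) = 515.615
t = (212 − 207)/√[515.615·(1/15 + 1/12)] = 0.57
df = n₁ + n₂ − 2 = 25
p-value = P(T ≥ 0.57) ≈ 0.2874
Since p ≈ 0.2874 > α = 0.02, fail to reject H0; the data do not provide sufficient evidence against H0.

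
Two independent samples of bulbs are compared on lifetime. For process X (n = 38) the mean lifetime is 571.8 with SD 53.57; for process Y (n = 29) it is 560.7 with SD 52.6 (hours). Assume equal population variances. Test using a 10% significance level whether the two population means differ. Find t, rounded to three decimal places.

0.847

Let group 1 = process X, group 2 = process Y. H0: μ_1 = μ_2; H1: μ_1 ≠ μ_2 (two-sample pooled-variance t-test, two-sided).
s_p² = [(38−1)·53.57² + (29−1)·52.6²]/(38+29−2) = 2825.38
t = (571.8 − 560.7)/√[2825.38·(1/38 + 1/29)] = 0.847
df = n₁ + n₂ − 2 = 65
Two-sided p-value ≈ 0.4002
Since p ≈ 0.4002 > α = 0.1, fail to reject H0; the data do not provide sufficient evidence against H0.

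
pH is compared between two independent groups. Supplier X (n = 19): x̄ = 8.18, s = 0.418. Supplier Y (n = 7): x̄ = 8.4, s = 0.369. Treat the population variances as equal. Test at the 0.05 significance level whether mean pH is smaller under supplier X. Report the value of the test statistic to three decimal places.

Let group 1 = supplier X, group 2 = supplier Y. H0: μ_1 = μ_2; H1: μ_1 < μ_2 (two-sample pooled-variance t-test, left-tailed).
s_p² = [(19−1)·0.418² + (7−1)·0.369²]/(19+7−2) = 0.165083
t = (8.18 − 8.4)/√[0.165083·(1/19 + 1/7)] = -1.225
df = n₁ + n₂ − 2 = 24
p-value = P(T ≤ -1.225) ≈ 0.1163
Since p ≈ 0.1163 > α = 0.05, fail to reject H0; the evidence is not statistically significant.

-1.225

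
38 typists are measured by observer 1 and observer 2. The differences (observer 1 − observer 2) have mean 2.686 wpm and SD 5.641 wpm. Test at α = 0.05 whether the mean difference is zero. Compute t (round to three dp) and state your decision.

H0: μ_d = 0; H1: μ_d ≠ 0 (paired t-test on the differences, two-sided).
t = d̄/(s_d/√n) = 2.686/(5.641/√38) = 2.935
df = n − 1 = 37
Two-sided p-value ≈ 0.0057
Since p ≈ 0.0057 < α = 0.05, reject H0; the data support H1.

t = 2.935; reject H0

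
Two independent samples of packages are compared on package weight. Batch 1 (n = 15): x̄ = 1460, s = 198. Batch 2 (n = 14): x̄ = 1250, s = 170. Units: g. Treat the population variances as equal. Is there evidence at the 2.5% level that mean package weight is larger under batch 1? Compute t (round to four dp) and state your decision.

t = 3.0538; reject H0

Let group 1 = batch 1, group 2 = batch 2. H0: μ_1 = μ_2; H1: μ_1 > μ_2 (two-sample pooled-variance t-test, right-tailed).
s_p² = [(15−1)·198² + (14−1)·170²]/(15+14−2) = 34242.8
t = (1460 − 1250)/√[34242.8·(1/15 + 1/14)] = 3.0538
df = n₁ + n₂ − 2 = 27
p-value = P(T ≥ 3.0538) ≈ 0.0025
Since p ≈ 0.0025 < α = 0.025, reject H0; the data support H1.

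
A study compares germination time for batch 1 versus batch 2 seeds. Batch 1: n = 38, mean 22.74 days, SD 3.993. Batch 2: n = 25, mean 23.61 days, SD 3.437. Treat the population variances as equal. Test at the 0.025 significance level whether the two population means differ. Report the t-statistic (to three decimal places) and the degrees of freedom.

t = -0.893, df = 61

Let group 1 = batch 1, group 2 = batch 2. H0: μ_1 = μ_2; H1: μ_1 ≠ μ_2 (two-sample pooled-variance t-test, two-sided).
s_p² = [(38−1)·3.993² + (25−1)·3.437²]/(38+25−2) = 14.3187
t = (22.74 − 23.61)/√[14.3187·(1/38 + 1/25)] = -0.893
df = n₁ + n₂ − 2 = 61
Two-sided p-value ≈ 0.3755
Since p ≈ 0.3755 > α = 0.025, fail to reject H0; the data do not provide sufficient evidence against H0.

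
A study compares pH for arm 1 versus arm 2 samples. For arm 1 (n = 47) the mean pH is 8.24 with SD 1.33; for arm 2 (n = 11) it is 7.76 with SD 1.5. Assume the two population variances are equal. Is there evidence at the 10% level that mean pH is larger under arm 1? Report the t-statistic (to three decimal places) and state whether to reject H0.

Let group 1 = arm 1, group 2 = arm 2. H0: μ_1 = μ_2; H1: μ_1 > μ_2 (two-sample pooled-variance t-test, right-tailed).
s_p² = [(47−1)·1.33² + (11−1)·1.5²]/(47+11−2) = 1.85481
t = (8.24 − 7.76)/√[1.85481·(1/47 + 1/11)] = 1.052
df = n₁ + n₂ − 2 = 56
p-value = P(T ≥ 1.052) ≈ 0.149
Since p ≈ 0.149 > α = 0.1, fail to reject H0; the data do not provide sufficient evidence against H0.

t = 1.052; fail to reject H0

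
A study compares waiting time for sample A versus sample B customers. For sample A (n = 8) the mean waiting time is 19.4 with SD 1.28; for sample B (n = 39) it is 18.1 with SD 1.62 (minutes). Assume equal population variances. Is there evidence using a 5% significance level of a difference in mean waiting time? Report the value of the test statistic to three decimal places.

Let group 1 = sample A, group 2 = sample B. H0: μ_1 = μ_2; H1: μ_1 ≠ μ_2 (two-sample pooled-variance t-test, two-sided).
s_p² = [(8−1)·1.28² + (39−1)·1.62²]/(8+39−2) = 2.47102
t = (19.4 − 18.1)/√[2.47102·(1/8 + 1/39)] = 2.131
df = n₁ + n₂ − 2 = 45
Two-sided p-value ≈ 0.0386
Since p ≈ 0.0386 < α = 0.05, reject H0; the evidence is statistically significant.

2.131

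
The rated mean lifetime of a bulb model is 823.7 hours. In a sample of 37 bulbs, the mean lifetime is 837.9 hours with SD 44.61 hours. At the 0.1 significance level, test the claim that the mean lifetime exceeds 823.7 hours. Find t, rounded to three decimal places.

H0: μ = 823.7; H1: μ > 823.7 (one-sample t-test, right-tailed).
t = (x̄ − μ₀)/(s/√n) = (837.9 − 823.7)/(44.61/√37) = 1.936
df = n − 1 = 36
p-value = P(T ≥ 1.936) ≈ 0.0304
Since p ≈ 0.0304 < α = 0.1, reject H0; the data support H1.

1.936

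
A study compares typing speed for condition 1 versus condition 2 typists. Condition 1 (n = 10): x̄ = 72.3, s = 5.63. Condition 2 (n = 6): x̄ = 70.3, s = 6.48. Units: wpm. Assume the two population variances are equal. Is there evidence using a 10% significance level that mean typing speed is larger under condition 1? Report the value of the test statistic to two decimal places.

Let group 1 = condition 1, group 2 = condition 2. H0: μ_1 = μ_2; H1: μ_1 > μ_2 (two-sample pooled-variance t-test, right-tailed).
s_p² = [(10−1)·5.63² + (6−1)·6.48²]/(10+6−2) = 35.3732
t = (72.3 − 70.3)/√[35.3732·(1/10 + 1/6)] = 0.65
df = n₁ + n₂ − 2 = 14
p-value = P(T ≥ 0.65) ≈ 0.2627
Since p ≈ 0.2627 > α = 0.1, fail to reject H0; the evidence is not statistically significant.

0.65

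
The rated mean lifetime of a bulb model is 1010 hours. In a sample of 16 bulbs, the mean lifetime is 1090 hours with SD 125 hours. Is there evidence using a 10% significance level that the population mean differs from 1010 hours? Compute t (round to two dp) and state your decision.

t = 2.56; reject H0

H0: μ = 1010; H1: μ ≠ 1010 (one-sample t-test, two-sided).
t = (x̄ − μ₀)/(s/√n) = (1090 − 1010)/(125/√16) = 2.56
df = n − 1 = 15
Two-sided p-value ≈ 0.0218
Since p ≈ 0.0218 < α = 0.1, reject H0; the data support H1.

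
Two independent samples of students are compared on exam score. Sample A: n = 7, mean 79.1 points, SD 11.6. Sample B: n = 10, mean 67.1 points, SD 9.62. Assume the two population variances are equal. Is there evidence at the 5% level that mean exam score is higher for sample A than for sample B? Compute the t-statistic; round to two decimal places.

2.33

Let group 1 = sample A, group 2 = sample B. H0: μ_1 = μ_2; H1: μ_1 > μ_2 (two-sample pooled-variance t-test, right-tailed).
s_p² = [(7−1)·11.6² + (10−1)·9.62²]/(7+10−2) = 109.351
t = (79.1 − 67.1)/√[109.351·(1/7 + 1/10)] = 2.33
df = n₁ + n₂ − 2 = 15
p-value = P(T ≥ 2.33) ≈ 0.017
Since p ≈ 0.017 < α = 0.05, reject H0; the data support H1.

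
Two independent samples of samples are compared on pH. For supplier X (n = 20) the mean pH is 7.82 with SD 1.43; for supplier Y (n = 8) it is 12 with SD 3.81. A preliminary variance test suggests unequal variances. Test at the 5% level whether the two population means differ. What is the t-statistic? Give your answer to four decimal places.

Let group 1 = supplier X, group 2 = supplier Y. H0: μ_1 = μ_2; H1: μ_1 ≠ μ_2 (Welch's two-sample t-test, two-sided).
t = (x̄_1 − x̄_2)/√(s_1²/n_1 + s_2²/n_2) = (7.82 − 12)/√(1.43²/20 + 3.81²/8) = -3.0192
Welch–Satterthwaite df ≈ 7.80
Two-sided p-value ≈ 0.017
Since p ≈ 0.017 < α = 0.05, reject H0; the evidence is statistically significant.

-3.0192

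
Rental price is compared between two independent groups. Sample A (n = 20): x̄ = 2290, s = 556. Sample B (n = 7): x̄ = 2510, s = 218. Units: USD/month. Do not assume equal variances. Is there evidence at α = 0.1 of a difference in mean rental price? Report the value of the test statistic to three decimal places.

Let group 1 = sample A, group 2 = sample B. H0: μ_1 = μ_2; H1: μ_1 ≠ μ_2 (Welch's two-sample t-test, two-sided).
t = (x̄_1 − x̄_2)/√(s_1²/n_1 + s_2²/n_2) = (2290 − 2510)/√(556²/20 + 218²/7) = -1.475
Welch–Satterthwaite df ≈ 24.43
Two-sided p-value ≈ 0.1530
Since p ≈ 0.1530 > α = 0.1, fail to reject H0; the evidence is not statistically significant.

-1.475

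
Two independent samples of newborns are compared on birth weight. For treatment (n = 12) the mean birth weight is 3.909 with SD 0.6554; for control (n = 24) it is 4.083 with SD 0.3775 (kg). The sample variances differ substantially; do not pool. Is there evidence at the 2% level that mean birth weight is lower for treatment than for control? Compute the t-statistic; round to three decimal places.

Let group 1 = treatment, group 2 = control. H0: μ_1 = μ_2; H1: μ_1 < μ_2 (Welch's two-sample t-test, left-tailed).
t = (x̄_1 − x̄_2)/√(s_1²/n_1 + s_2²/n_2) = (3.909 − 4.083)/√(0.6554²/12 + 0.3775²/24) = -0.852
Welch–Satterthwaite df ≈ 14.76
p-value = P(T ≤ -0.852) ≈ 0.204
Since p ≈ 0.204 > α = 0.02, fail to reject H0; the data do not provide sufficient evidence against H0.

-0.852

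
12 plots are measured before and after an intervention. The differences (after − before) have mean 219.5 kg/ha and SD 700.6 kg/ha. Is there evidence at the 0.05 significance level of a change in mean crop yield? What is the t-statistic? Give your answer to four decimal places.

1.0853

H0: μ_d = 0; H1: μ_d ≠ 0 (paired t-test on the differences, two-sided).
t = d̄/(s_d/√n) = 219.5/(700.6/√12) = 1.0853
df = n − 1 = 11
Two-sided p-value ≈ 0.301
Since p ≈ 0.301 > α = 0.05, fail to reject H0; the data do not provide sufficient evidence against H0.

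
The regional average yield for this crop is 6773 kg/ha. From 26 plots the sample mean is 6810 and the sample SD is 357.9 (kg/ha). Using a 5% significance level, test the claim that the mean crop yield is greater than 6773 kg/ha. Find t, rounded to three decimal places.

H0: μ = 6773; H1: μ > 6773 (one-sample t-test, right-tailed).
t = (x̄ − μ₀)/(s/√n) = (6810 − 6773)/(357.9/√26) = 0.527
df = n − 1 = 25
p-value = P(T ≥ 0.527) ≈ 0.301
Since p ≈ 0.301 > α = 0.05, fail to reject H0; the evidence is not statistically significant.

0.527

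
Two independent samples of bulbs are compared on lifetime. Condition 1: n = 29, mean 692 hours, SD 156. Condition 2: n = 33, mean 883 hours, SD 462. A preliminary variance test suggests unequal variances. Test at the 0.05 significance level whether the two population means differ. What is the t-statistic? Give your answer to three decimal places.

-2.234

Let group 1 = condition 1, group 2 = condition 2. H0: μ_1 = μ_2; H1: μ_1 ≠ μ_2 (Welch's two-sample t-test, two-sided).
t = (x̄_1 − x̄_2)/√(s_1²/n_1 + s_2²/n_2) = (692 − 883)/√(156²/29 + 462²/33) = -2.234
Welch–Satterthwaite df ≈ 40.07
Two-sided p-value ≈ 0.031
Since p ≈ 0.031 < α = 0.05, reject H0; the data support H1.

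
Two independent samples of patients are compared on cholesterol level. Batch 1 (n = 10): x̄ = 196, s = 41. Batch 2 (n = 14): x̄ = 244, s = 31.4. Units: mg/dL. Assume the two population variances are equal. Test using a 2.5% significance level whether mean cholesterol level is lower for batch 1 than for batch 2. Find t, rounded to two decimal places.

Let group 1 = batch 1, group 2 = batch 2. H0: μ_1 = μ_2; H1: μ_1 < μ_2 (two-sample pooled-variance t-test, left-tailed).
s_p² = [(10−1)·41² + (14−1)·31.4²]/(10+14−2) = 1270.29
t = (196 − 244)/√[1270.29·(1/10 + 1/14)] = -3.25
df = n₁ + n₂ − 2 = 22
p-value = P(T ≤ -3.25) ≈ 0.002
Since p ≈ 0.002 < α = 0.025, reject H0; the evidence is statistically significant.

-3.25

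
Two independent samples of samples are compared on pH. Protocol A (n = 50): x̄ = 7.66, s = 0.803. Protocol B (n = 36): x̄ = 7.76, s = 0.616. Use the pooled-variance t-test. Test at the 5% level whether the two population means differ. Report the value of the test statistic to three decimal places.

Let group 1 = protocol A, group 2 = protocol B. H0: μ_1 = μ_2; H1: μ_1 ≠ μ_2 (two-sample pooled-variance t-test, two-sided).
s_p² = [(50−1)·0.803² + (36−1)·0.616²]/(50+36−2) = 0.534245
t = (7.66 − 7.76)/√[0.534245·(1/50 + 1/36)] = -0.626
df = n₁ + n₂ − 2 = 84
Two-sided p-value ≈ 0.5331
Since p ≈ 0.5331 > α = 0.05, fail to reject H0; the data do not provide sufficient evidence against H0.

-0.626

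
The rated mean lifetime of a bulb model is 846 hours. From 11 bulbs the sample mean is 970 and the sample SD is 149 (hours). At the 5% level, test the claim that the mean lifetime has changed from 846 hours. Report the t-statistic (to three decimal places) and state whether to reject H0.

H0: μ = 846; H1: μ ≠ 846 (one-sample t-test, two-sided).
t = (x̄ − μ₀)/(s/√n) = (970 − 846)/(149/√11) = 2.760
df = n − 1 = 10
Two-sided p-value ≈ 0.0201
Since p ≈ 0.0201 < α = 0.05, reject H0; the data support H1.

t = 2.760; reject H0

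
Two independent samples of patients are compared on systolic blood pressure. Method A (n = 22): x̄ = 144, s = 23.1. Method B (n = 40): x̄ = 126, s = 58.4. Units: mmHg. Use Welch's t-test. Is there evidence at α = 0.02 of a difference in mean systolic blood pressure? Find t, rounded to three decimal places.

1.720

Let group 1 = method A, group 2 = method B. H0: μ_1 = μ_2; H1: μ_1 ≠ μ_2 (Welch's two-sample t-test, two-sided).
t = (x̄_1 − x̄_2)/√(s_1²/n_1 + s_2²/n_2) = (144 − 126)/√(23.1²/22 + 58.4²/40) = 1.720
Welch–Satterthwaite df ≈ 55.94
Two-sided p-value ≈ 0.091
Since p ≈ 0.091 > α = 0.02, fail to reject H0; the evidence is not statistically significant.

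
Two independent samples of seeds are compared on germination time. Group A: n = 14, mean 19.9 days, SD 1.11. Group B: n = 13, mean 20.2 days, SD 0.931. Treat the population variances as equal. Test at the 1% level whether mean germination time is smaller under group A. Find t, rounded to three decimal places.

Let group 1 = group A, group 2 = group B. H0: μ_1 = μ_2; H1: μ_1 < μ_2 (two-sample pooled-variance t-test, left-tailed).
s_p² = [(14−1)·1.11² + (13−1)·0.931²]/(14+13−2) = 1.05674
t = (19.9 − 20.2)/√[1.05674·(1/14 + 1/13)] = -0.758
df = n₁ + n₂ − 2 = 25
p-value = P(T ≤ -0.758) ≈ 0.2279
Since p ≈ 0.2279 > α = 0.01, fail to reject H0; the evidence is not statistically significant.

-0.758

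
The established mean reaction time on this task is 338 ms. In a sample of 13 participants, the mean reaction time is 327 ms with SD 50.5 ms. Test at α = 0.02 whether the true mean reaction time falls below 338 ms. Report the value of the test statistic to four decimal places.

H0: μ = 338; H1: μ < 338 (one-sample t-test, left-tailed).
t = (x̄ − μ₀)/(s/√n) = (327 − 338)/(50.5/√13) = -0.7854
df = n − 1 = 12
p-value = P(T ≤ -0.7854) ≈ 0.2237
Since p ≈ 0.2237 > α = 0.02, fail to reject H0; the data do not provide sufficient evidence against H0.

-0.7854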